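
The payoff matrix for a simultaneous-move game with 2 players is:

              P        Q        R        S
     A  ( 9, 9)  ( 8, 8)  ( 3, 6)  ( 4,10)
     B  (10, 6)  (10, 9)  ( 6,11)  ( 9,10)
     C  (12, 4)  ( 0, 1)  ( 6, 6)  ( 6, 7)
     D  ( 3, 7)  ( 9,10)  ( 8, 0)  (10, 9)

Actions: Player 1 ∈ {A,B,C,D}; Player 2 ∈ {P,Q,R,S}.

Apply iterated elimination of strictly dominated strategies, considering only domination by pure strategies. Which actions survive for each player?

P1 drop A (B beats it: P:10>9 Q:10>8 R:6>3 S:9>4)
P2 drop P (S beats it: B:10>6 C:7>4 D:9>7)
P1 drop C (D beats it: Q:9>0 R:8>6 S:10>6)
P1→{B,D} P2→{Q,R,S}

Survivors P1:{B,D} P2:{Q,R,S}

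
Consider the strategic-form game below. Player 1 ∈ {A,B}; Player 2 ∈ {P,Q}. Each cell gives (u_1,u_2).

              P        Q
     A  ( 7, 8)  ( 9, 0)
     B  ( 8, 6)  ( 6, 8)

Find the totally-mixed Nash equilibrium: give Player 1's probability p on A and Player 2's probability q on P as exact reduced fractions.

P1 indiff ⇒ q·7+(1-q)·9 = q·8+(1-q)·6 ⇒ q(-1) = (1-q)(-3) ⇒ q = 3/4
P2 indiff ⇒ p·8+(1-p)·6 = p·0+(1-p)·8 ⇒ p(8) = (1-p)(2) ⇒ p = 1/5

p=1/5, q=3/4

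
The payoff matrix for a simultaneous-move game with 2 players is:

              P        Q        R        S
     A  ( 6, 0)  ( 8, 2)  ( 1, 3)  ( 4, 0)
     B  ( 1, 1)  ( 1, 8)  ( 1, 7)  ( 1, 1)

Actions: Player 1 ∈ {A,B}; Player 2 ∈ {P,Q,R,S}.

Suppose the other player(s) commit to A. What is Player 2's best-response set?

BR_2 = {R}

u_2(P vs A) = 0
u_2(Q vs A) = 2
u_2(R vs A) = 3
u_2(S vs A) = 0
max payoff 3 at {R}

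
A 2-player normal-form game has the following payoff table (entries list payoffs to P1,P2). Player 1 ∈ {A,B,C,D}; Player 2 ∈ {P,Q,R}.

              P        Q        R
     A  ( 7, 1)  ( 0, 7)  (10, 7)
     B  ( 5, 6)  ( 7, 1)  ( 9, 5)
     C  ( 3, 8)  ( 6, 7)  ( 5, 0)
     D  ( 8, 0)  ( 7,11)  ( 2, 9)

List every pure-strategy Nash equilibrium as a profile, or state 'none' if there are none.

NE set: (A,R), (D,Q)

(A,P): not NE [P1→D gives 8>7; P2→R gives 7>1]
(A,Q): not NE [P1→D gives 7>0]
(A,R): NE
(B,P): not NE [P1→D gives 8>5]
(B,Q): not NE [P2→P gives 6>1]
(B,R): not NE [P1→A gives 10>9; P2→P gives 6>5]
(C,P): not NE [P1→D gives 8>3]
(C,Q): not NE [P1→D gives 7>6; P2→P gives 8>7]
(C,R): not NE [P1→A gives 10>5; P2→P gives 8>0]
(D,P): not NE [P2→Q gives 11>0]
(D,Q): NE
(D,R): not NE [P1→A gives 10>2; P2→Q gives 11>9]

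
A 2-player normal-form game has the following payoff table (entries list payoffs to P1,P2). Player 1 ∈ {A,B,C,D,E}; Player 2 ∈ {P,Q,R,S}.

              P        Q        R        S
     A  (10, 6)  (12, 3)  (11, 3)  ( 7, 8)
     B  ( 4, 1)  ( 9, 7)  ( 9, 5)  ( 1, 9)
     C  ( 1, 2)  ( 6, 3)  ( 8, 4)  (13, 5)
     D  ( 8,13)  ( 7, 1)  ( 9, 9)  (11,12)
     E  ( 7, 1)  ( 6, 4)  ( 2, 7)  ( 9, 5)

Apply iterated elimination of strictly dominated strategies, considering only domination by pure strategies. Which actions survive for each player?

Survivors P1:{A,C,D} P2:{P,S}

P1 drop B (A beats it: P:10>4 Q:12>9 R:11>9 S:7>1)
P1 drop E (D beats it: P:8>7 Q:7>6 R:9>2 S:11>9)
P2 drop Q (S beats it: A:8>3 C:5>3 D:12>1)
P2 drop R (S beats it: A:8>3 C:5>4 D:12>9)
P1→{A,C,D} P2→{P,S}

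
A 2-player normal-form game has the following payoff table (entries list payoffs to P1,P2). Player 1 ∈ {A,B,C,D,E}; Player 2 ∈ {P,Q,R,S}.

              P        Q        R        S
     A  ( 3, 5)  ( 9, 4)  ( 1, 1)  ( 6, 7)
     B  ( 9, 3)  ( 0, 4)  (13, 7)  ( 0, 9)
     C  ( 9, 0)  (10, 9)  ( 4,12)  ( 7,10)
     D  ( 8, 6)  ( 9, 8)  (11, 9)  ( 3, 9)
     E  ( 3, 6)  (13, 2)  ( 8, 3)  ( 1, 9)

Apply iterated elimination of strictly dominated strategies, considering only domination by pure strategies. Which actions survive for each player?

Survivors P1:{B,C,D} P2:{R,S}

P1 drop A (C beats it: P:9>3 Q:10>9 R:4>1 S:7>6)
P2 drop P (S beats it: B:9>3 C:10>0 D:9>6 E:9>6)
P2 drop Q (R beats it: B:7>4 C:12>9 D:9>8 E:3>2)
P1 drop E (D beats it: R:11>8 S:3>1)
P1→{B,C,D} P2→{R,S}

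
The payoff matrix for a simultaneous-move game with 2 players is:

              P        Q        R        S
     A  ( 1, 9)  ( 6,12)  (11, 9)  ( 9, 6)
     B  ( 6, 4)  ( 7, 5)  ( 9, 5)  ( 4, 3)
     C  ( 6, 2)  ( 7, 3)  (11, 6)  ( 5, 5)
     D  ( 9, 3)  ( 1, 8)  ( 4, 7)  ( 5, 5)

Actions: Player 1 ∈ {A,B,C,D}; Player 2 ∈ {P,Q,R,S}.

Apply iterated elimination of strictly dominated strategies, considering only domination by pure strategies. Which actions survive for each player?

Survivors P1:{A,B,C} P2:{Q,R}

P2 drop P (Q beats it: A:12>9 B:5>4 C:3>2 D:8>3)
P1 drop D (A beats it: Q:6>1 R:11>4 S:9>5)
P2 drop S (R beats it: A:9>6 B:5>3 C:6>5)
P1→{A,B,C} P2→{Q,R}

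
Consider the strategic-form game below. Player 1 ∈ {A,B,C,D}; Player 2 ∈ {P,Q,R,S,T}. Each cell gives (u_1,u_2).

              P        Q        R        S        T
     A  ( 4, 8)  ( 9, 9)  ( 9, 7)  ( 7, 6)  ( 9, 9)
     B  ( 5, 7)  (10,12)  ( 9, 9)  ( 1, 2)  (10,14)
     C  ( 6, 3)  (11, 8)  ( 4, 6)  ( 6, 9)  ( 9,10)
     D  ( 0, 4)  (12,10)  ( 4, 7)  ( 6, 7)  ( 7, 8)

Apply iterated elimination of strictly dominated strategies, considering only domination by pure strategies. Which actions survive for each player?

Remaining: P1:{B,C,D} P2:{Q,T}

P2 drop P (Q beats it: A:9>8 B:12>7 C:8>3 D:10>4)
P2 drop R (Q beats it: A:9>7 B:12>9 C:8>6 D:10>7)
P2 drop S (T beats it: A:9>6 B:14>2 C:10>9 D:8>7)
P1 drop A (B beats it: Q:10>9 T:10>9)
P1→{B,C,D} P2→{Q,T}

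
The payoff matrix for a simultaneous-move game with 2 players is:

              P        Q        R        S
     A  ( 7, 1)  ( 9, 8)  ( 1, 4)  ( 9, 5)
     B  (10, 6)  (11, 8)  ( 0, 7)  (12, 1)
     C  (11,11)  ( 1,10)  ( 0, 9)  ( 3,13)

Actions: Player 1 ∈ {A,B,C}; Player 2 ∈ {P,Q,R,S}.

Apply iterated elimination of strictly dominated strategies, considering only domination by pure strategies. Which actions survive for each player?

Survivors P1:{B,C} P2:{P,Q,S}

P2 drop R (Q beats it: A:8>4 B:8>7 C:10>9)
P1 drop A (B beats it: P:10>7 Q:11>9 S:12>9)
P1→{B,C} P2→{P,Q,S}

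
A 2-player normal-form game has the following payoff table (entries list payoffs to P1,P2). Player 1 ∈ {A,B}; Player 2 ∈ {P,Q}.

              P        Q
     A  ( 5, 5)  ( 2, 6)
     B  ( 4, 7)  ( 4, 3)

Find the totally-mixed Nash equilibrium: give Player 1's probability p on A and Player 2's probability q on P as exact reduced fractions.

P1 indiff ⇒ q·5+(1-q)·2 = q·4+(1-q)·4 ⇒ q(1) = (1-q)(2) ⇒ q = 2/3
P2 indiff ⇒ p·5+(1-p)·7 = p·6+(1-p)·3 ⇒ p(-1) = (1-p)(-4) ⇒ p = 4/5

p=4/5, q=2/3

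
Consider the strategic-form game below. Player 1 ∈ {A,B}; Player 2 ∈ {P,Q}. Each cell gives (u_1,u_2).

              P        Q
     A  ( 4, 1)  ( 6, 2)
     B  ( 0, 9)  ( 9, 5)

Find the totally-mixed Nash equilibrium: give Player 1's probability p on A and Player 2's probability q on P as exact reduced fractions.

P1 mixes 4/5 on A; P2 mixes 3/7 on P

P1 indiff ⇒ q·4+(1-q)·6 = q·0+(1-q)·9 ⇒ q(4) = (1-q)(3) ⇒ q = 3/7
P2 indiff ⇒ p·1+(1-p)·9 = p·2+(1-p)·5 ⇒ p(-1) = (1-p)(-4) ⇒ p = 4/5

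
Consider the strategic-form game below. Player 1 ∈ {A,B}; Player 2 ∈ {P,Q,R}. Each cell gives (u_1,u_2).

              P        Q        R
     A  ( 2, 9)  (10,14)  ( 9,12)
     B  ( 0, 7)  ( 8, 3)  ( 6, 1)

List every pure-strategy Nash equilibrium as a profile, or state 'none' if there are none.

(A,P): not NE [P2→Q gives 14>9]
(A,Q): NE
(A,R): not NE [P2→Q gives 14>12]
(B,P): not NE [P1→A gives 2>0]
(B,Q): not NE [P1→A gives 10>8; P2→P gives 7>3]
(B,R): not NE [P1→A gives 9>6; P2→P gives 7>1]

Nash profiles: (A,Q)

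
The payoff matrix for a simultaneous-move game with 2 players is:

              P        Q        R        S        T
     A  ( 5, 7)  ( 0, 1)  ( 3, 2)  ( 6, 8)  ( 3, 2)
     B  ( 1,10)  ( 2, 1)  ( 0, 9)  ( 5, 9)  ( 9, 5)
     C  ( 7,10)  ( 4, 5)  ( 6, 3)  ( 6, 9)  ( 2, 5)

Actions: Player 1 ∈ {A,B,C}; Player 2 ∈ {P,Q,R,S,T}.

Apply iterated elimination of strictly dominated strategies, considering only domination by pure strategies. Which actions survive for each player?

P2 drop Q (P beats it: A:7>1 B:10>1 C:10>5)
P2 drop R (P beats it: A:7>2 B:10>9 C:10>3)
P2 drop T (P beats it: A:7>2 B:10>5 C:10>5)
P1 drop B (A beats it: P:5>1 S:6>5)
P1→{A,C} P2→{P,S}

Remaining: P1:{A,C} P2:{P,S}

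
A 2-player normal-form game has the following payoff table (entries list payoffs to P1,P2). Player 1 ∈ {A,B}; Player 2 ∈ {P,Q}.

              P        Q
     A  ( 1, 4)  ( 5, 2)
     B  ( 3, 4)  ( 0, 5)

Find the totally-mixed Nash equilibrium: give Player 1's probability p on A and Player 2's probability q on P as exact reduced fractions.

p=1/3, q=5/7

P1 indiff ⇒ q·1+(1-q)·5 = q·3+(1-q)·0 ⇒ q(-2) = (1-q)(-5) ⇒ q = 5/7
P2 indiff ⇒ p·4+(1-p)·4 = p·2+(1-p)·5 ⇒ p(2) = (1-p)(1) ⇒ p = 1/3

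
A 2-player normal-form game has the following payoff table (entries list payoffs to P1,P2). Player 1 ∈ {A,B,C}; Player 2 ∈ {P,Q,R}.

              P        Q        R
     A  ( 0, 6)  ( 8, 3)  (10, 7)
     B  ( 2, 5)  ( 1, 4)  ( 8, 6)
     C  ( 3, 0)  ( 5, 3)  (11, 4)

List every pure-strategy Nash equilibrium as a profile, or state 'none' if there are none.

(A,P): not NE [P1→C gives 3>0; P2→R gives 7>6]
(A,Q): not NE [P2→R gives 7>3]
(A,R): not NE [P1→C gives 11>10]
(B,P): not NE [P1→C gives 3>2; P2→R gives 6>5]
(B,Q): not NE [P1→A gives 8>1; P2→R gives 6>4]
(B,R): not NE [P1→C gives 11>8]
(C,P): not NE [P2→R gives 4>0]
(C,Q): not NE [P1→A gives 8>5; P2→R gives 4>3]
(C,R): NE

NE set: (C,R)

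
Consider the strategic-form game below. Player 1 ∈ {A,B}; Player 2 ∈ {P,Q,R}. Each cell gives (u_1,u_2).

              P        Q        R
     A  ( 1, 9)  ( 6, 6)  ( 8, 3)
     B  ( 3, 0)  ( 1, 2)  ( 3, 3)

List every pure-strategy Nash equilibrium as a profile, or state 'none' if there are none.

Equilibria: none

(A,P): not NE [P1→B gives 3>1]
(A,Q): not NE [P2→P gives 9>6]
(A,R): not NE [P2→P gives 9>3]
(B,P): not NE [P2→R gives 3>0]
(B,Q): not NE [P1→A gives 6>1; P2→R gives 3>2]
(B,R): not NE [P1→A gives 8>3]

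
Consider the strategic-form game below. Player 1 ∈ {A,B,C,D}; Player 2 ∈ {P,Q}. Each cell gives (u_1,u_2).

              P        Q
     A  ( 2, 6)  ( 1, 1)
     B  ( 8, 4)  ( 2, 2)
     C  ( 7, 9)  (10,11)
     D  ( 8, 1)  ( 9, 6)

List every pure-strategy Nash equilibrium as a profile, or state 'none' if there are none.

(A,P): not NE [P1→D gives 8>2]
(A,Q): not NE [P1→C gives 10>1; P2→P gives 6>1]
(B,P): NE
(B,Q): not NE [P1→C gives 10>2; P2→P gives 4>2]
(C,P): not NE [P1→D gives 8>7; P2→Q gives 11>9]
(C,Q): NE
(D,P): not NE [P2→Q gives 6>1]
(D,Q): not NE [P1→C gives 10>9]

NE set: (B,P), (C,Q)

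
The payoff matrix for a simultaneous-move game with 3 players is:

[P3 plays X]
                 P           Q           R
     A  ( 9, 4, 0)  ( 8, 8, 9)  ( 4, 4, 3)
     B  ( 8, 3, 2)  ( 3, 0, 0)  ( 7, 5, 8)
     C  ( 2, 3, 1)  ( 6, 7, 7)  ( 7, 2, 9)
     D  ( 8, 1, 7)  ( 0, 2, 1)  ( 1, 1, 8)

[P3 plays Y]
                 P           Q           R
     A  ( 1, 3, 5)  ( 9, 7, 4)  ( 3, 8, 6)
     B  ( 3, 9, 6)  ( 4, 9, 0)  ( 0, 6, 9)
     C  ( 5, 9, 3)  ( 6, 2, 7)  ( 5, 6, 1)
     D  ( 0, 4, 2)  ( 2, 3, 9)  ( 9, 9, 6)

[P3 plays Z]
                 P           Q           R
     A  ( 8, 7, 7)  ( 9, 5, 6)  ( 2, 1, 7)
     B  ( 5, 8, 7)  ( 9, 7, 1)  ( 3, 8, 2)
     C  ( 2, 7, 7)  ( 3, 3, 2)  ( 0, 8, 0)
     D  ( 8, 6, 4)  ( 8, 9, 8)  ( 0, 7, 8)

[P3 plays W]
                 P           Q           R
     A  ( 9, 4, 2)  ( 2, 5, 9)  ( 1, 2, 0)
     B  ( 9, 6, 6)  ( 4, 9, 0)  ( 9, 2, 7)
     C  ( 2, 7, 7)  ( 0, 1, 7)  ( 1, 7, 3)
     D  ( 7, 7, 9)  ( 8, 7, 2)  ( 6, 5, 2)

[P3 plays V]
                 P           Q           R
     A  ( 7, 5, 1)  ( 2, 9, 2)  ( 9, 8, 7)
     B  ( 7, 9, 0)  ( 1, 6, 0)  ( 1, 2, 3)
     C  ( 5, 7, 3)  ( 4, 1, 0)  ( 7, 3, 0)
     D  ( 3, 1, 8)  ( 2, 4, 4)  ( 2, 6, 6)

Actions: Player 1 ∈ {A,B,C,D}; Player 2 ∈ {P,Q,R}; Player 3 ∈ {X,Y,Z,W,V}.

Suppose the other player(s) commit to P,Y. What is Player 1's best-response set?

BR_1 = {C}

u_1(A vs P,Y) = 1
u_1(B vs P,Y) = 3
u_1(C vs P,Y) = 5
u_1(D vs P,Y) = 0
max payoff 5 at {C}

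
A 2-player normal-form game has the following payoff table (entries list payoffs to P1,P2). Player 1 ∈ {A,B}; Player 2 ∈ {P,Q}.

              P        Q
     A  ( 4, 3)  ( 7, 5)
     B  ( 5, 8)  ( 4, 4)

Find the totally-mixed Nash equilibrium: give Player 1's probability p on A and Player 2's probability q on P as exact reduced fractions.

P1 indiff ⇒ q·4+(1-q)·7 = q·5+(1-q)·4 ⇒ q(-1) = (1-q)(-3) ⇒ q = 3/4
P2 indiff ⇒ p·3+(1-p)·8 = p·5+(1-p)·4 ⇒ p(-2) = (1-p)(-4) ⇒ p = 2/3

p=2/3, q=3/4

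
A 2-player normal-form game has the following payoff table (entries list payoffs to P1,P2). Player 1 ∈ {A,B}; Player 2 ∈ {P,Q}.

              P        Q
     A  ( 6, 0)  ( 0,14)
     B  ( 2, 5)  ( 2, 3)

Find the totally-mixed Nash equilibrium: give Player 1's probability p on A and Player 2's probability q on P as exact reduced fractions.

p=1/8, q=1/3

P1 indiff ⇒ q·6+(1-q)·0 = q·2+(1-q)·2 ⇒ q(4) = (1-q)(2) ⇒ q = 1/3
P2 indiff ⇒ p·0+(1-p)·5 = p·14+(1-p)·3 ⇒ p(-14) = (1-p)(-2) ⇒ p = 1/8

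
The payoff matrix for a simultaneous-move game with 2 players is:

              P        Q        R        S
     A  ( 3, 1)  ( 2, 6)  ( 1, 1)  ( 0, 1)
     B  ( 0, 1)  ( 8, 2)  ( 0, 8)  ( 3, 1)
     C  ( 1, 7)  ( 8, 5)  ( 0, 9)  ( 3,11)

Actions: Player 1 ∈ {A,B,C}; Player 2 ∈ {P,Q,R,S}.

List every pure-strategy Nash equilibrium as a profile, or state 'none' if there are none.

(A,P): not NE [P2→Q gives 6>1]
(A,Q): not NE [P1→C gives 8>2]
(A,R): not NE [P2→Q gives 6>1]
(A,S): not NE [P1→C gives 3>0; P2→Q gives 6>1]
(B,P): not NE [P1→A gives 3>0; P2→R gives 8>1]
(B,Q): not NE [P2→R gives 8>2]
(B,R): not NE [P1→A gives 1>0]
(B,S): not NE [P2→R gives 8>1]
(C,P): not NE [P1→A gives 3>1; P2→S gives 11>7]
(C,Q): not NE [P2→S gives 11>5]
(C,R): not NE [P1→A gives 1>0; P2→S gives 11>9]
(C,S): NE

PSNE = {(C,S)}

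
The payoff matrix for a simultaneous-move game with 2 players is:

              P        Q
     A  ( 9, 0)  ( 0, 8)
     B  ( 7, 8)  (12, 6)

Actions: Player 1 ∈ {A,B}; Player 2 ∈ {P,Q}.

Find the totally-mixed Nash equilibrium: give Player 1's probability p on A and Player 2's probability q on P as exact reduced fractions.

P1 mixes 1/5 on A; P2 mixes 6/7 on P

P1 indiff ⇒ q·9+(1-q)·0 = q·7+(1-q)·12 ⇒ q(2) = (1-q)(12) ⇒ q = 6/7
P2 indiff ⇒ p·0+(1-p)·8 = p·8+(1-p)·6 ⇒ p(-8) = (1-p)(-2) ⇒ p = 1/5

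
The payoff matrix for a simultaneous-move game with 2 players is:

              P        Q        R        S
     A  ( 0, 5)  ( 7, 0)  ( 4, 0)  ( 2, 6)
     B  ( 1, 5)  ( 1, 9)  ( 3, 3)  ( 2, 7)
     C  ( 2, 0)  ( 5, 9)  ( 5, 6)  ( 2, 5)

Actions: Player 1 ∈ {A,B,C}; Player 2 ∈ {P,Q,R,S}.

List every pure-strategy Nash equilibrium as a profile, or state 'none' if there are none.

NE set: (A,S)

(A,P): not NE [P1→C gives 2>0; P2→S gives 6>5]
(A,Q): not NE [P2→S gives 6>0]
(A,R): not NE [P1→C gives 5>4; P2→S gives 6>0]
(A,S): NE
(B,P): not NE [P1→C gives 2>1; P2→Q gives 9>5]
(B,Q): not NE [P1→A gives 7>1]
(B,R): not NE [P1→C gives 5>3; P2→Q gives 9>3]
(B,S): not NE [P2→Q gives 9>7]
(C,P): not NE [P2→Q gives 9>0]
(C,Q): not NE [P1→A gives 7>5]
(C,R): not NE [P2→Q gives 9>6]
(C,S): not NE [P2→Q gives 9>5]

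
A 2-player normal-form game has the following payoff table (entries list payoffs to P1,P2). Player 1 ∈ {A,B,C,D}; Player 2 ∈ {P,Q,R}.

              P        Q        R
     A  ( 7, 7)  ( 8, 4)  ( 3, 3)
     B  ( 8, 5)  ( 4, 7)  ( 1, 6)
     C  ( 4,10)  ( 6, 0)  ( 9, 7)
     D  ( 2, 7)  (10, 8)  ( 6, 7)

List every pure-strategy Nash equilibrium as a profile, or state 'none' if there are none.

(A,P): not NE [P1→B gives 8>7]
(A,Q): not NE [P1→D gives 10>8; P2→P gives 7>4]
(A,R): not NE [P1→C gives 9>3; P2→P gives 7>3]
(B,P): not NE [P2→Q gives 7>5]
(B,Q): not NE [P1→D gives 10>4]
(B,R): not NE [P1→C gives 9>1; P2→Q gives 7>6]
(C,P): not NE [P1→B gives 8>4]
(C,Q): not NE [P1→D gives 10>6; P2→P gives 10>0]
(C,R): not NE [P2→P gives 10>7]
(D,P): not NE [P1→B gives 8>2; P2→Q gives 8>7]
(D,Q): NE
(D,R): not NE [P1→C gives 9>6; P2→Q gives 8>7]

NE set: (D,Q)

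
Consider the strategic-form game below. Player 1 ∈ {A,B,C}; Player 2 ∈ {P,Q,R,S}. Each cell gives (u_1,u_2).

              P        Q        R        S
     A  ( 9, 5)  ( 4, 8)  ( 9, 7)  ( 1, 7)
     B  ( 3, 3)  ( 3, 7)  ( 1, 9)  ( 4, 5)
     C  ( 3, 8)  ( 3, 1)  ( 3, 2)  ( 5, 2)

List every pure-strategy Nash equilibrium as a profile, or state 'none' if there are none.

Nash profiles: (A,Q)

(A,P): not NE [P2→Q gives 8>5]
(A,Q): NE
(A,R): not NE [P2→Q gives 8>7]
(A,S): not NE [P1→C gives 5>1; P2→Q gives 8>7]
(B,P): not NE [P1→A gives 9>3; P2→R gives 9>3]
(B,Q): not NE [P1→A gives 4>3; P2→R gives 9>7]
(B,R): not NE [P1→A gives 9>1]
(B,S): not NE [P1→C gives 5>4; P2→R gives 9>5]
(C,P): not NE [P1→A gives 9>3]
(C,Q): not NE [P1→A gives 4>3; P2→P gives 8>1]
(C,R): not NE [P1→A gives 9>3; P2→P gives 8>2]
(C,S): not NE [P2→P gives 8>2]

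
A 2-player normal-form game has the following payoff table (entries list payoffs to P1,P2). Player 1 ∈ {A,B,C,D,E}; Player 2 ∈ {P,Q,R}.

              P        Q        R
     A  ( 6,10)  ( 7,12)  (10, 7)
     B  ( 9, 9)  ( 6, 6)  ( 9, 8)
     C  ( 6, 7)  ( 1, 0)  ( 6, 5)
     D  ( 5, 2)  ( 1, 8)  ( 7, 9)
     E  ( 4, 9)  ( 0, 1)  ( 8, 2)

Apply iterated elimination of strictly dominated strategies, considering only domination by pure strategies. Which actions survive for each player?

IESDS → P1:{A,B} P2:{P,Q}

P1 drop C (B beats it: P:9>6 Q:6>1 R:9>6)
P1 drop D (A beats it: P:6>5 Q:7>1 R:10>7)
P1 drop E (A beats it: P:6>4 Q:7>0 R:10>8)
P2 drop R (P beats it: A:10>7 B:9>8)
P1→{A,B} P2→{P,Q}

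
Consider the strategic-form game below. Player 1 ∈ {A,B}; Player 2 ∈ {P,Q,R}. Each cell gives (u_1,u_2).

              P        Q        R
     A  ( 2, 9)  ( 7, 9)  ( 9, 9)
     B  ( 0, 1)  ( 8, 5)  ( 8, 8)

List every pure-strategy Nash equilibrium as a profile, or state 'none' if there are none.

Nash profiles: (A,P), (A,R)

(A,P): NE
(A,Q): not NE [P1→B gives 8>7]
(A,R): NE
(B,P): not NE [P1→A gives 2>0; P2→R gives 8>1]
(B,Q): not NE [P2→R gives 8>5]
(B,R): not NE [P1→A gives 9>8]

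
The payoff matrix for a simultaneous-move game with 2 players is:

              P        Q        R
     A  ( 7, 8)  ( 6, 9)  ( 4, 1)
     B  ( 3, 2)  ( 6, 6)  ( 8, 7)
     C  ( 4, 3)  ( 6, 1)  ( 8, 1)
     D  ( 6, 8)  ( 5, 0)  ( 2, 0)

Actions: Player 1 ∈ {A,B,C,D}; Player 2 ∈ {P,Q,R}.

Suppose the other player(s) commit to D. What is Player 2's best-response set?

u_2(P vs D) = 8
u_2(Q vs D) = 0
u_2(R vs D) = 0
max payoff 8 at {P}

P2 best: {P}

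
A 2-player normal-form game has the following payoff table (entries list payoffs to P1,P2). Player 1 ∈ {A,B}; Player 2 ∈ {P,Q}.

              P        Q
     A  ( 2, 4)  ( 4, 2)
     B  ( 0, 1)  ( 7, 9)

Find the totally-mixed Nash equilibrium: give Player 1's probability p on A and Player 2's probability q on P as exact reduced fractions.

P1 indiff ⇒ q·2+(1-q)·4 = q·0+(1-q)·7 ⇒ q(2) = (1-q)(3) ⇒ q = 3/5
P2 indiff ⇒ p·4+(1-p)·1 = p·2+(1-p)·9 ⇒ p(2) = (1-p)(8) ⇒ p = 4/5

p=4/5, q=3/5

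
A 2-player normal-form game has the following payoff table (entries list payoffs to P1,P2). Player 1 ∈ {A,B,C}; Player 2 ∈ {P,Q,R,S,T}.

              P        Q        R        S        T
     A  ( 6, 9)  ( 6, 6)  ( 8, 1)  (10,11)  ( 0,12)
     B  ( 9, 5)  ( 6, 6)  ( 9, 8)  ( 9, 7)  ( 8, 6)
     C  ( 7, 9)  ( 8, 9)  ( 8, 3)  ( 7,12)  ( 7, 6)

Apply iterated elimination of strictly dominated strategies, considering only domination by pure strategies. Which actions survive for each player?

Survivors P1:{A,B} P2:{R,S,T}

P2 drop P (S beats it: A:11>9 B:7>5 C:12>9)
P2 drop Q (S beats it: A:11>6 B:7>6 C:12>9)
P1 drop C (B beats it: R:9>8 S:9>7 T:8>7)
P1→{A,B} P2→{R,S,T}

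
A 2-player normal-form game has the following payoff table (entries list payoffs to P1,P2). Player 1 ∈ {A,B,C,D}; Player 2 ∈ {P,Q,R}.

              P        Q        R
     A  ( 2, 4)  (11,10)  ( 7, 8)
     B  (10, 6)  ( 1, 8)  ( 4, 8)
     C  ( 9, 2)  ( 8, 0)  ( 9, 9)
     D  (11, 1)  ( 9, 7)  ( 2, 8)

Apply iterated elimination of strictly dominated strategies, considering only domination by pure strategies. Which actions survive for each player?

Remaining: P1:{A,C} P2:{Q,R}

P2 drop P (R beats it: A:8>4 B:8>6 C:9>2 D:8>1)
P1 drop B (A beats it: Q:11>1 R:7>4)
P1 drop D (A beats it: Q:11>9 R:7>2)
P1→{A,C} P2→{Q,R}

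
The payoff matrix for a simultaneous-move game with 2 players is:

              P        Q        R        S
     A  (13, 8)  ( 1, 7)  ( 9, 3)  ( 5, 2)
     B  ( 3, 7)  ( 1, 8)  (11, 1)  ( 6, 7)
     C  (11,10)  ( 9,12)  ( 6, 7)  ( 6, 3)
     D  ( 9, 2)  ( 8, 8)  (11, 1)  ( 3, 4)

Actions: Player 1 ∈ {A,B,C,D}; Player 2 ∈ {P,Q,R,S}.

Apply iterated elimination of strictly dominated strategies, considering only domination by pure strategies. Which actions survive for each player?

P2 drop R (P beats it: A:8>3 B:7>1 C:10>7 D:2>1)
P1 drop D (C beats it: P:11>9 Q:9>8 S:6>3)
P2 drop S (Q beats it: A:7>2 B:8>7 C:12>3)
P1 drop B (C beats it: P:11>3 Q:9>1)
P1→{A,C} P2→{P,Q}

Remaining: P1:{A,C} P2:{P,Q}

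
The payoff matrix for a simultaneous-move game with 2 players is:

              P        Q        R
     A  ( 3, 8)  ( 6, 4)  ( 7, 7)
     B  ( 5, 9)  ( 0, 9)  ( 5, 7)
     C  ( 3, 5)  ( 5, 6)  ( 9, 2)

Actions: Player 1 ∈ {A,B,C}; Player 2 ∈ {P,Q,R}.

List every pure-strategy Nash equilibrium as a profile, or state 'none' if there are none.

(A,P): not NE [P1→B gives 5>3]
(A,Q): not NE [P2→P gives 8>4]
(A,R): not NE [P1→C gives 9>7; P2→P gives 8>7]
(B,P): NE
(B,Q): not NE [P1→A gives 6>0]
(B,R): not NE [P1→C gives 9>5; P2→Q gives 9>7]
(C,P): not NE [P1→B gives 5>3; P2→Q gives 6>5]
(C,Q): not NE [P1→A gives 6>5]
(C,R): not NE [P2→Q gives 6>2]

NE set: (B,P)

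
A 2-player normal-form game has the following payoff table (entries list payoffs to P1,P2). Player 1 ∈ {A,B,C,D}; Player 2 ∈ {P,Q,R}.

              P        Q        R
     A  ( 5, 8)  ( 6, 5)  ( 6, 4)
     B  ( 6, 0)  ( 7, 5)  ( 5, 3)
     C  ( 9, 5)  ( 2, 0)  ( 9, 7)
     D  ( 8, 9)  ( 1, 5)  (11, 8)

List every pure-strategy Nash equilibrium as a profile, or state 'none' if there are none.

(A,P): not NE [P1→C gives 9>5]
(A,Q): not NE [P1→B gives 7>6; P2→P gives 8>5]
(A,R): not NE [P1→D gives 11>6; P2→P gives 8>4]
(B,P): not NE [P1→C gives 9>6; P2→Q gives 5>0]
(B,Q): NE
(B,R): not NE [P1→D gives 11>5; P2→Q gives 5>3]
(C,P): not NE [P2→R gives 7>5]
(C,Q): not NE [P1→B gives 7>2; P2→R gives 7>0]
(C,R): not NE [P1→D gives 11>9]
(D,P): not NE [P1→C gives 9>8]
(D,Q): not NE [P1→B gives 7>1; P2→P gives 9>5]
(D,R): not NE [P2→P gives 9>8]

Nash profiles: (B,Q)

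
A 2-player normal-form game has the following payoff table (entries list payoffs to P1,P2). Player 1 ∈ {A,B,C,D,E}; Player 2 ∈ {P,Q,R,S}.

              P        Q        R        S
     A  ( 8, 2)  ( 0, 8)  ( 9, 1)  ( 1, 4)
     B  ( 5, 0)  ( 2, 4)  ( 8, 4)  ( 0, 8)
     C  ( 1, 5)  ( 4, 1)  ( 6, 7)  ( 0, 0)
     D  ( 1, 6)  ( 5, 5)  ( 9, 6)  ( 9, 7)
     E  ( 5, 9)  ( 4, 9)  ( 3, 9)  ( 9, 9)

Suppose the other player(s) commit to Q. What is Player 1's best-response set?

P1 best: {D}

u_1(A vs Q) = 0
u_1(B vs Q) = 2
u_1(C vs Q) = 4
u_1(D vs Q) = 5
u_1(E vs Q) = 4
max payoff 5 at {D}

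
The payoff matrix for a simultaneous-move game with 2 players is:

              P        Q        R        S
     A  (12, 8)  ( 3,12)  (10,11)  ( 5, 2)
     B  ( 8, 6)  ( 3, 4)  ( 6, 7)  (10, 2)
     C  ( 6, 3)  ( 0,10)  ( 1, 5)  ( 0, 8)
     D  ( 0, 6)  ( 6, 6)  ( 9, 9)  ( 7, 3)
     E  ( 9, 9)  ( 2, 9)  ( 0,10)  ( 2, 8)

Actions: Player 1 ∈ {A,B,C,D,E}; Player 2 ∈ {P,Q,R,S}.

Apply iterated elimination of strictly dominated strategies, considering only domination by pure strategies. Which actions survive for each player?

Remaining: P1:{A,D} P2:{Q,R}

P1 drop C (A beats it: P:12>6 Q:3>0 R:10>1 S:5>0)
P1 drop E (A beats it: P:12>9 Q:3>2 R:10>0 S:5>2)
P2 drop P (R beats it: A:11>8 B:7>6 D:9>6)
P2 drop S (Q beats it: A:12>2 B:4>2 D:6>3)
P1 drop B (D beats it: Q:6>3 R:9>6)
P1→{A,D} P2→{Q,R}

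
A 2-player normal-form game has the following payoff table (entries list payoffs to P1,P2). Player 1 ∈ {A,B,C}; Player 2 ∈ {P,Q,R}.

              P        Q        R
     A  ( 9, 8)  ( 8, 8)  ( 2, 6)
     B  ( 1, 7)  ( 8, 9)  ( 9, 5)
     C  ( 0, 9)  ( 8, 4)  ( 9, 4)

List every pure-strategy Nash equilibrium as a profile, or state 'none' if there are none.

PSNE = {(A,P), (A,Q), (B,Q)}

(A,P): NE
(A,Q): NE
(A,R): not NE [P1→C gives 9>2; P2→Q gives 8>6]
(B,P): not NE [P1→A gives 9>1; P2→Q gives 9>7]
(B,Q): NE
(B,R): not NE [P2→Q gives 9>5]
(C,P): not NE [P1→A gives 9>0]
(C,Q): not NE [P2→P gives 9>4]
(C,R): not NE [P2→P gives 9>4]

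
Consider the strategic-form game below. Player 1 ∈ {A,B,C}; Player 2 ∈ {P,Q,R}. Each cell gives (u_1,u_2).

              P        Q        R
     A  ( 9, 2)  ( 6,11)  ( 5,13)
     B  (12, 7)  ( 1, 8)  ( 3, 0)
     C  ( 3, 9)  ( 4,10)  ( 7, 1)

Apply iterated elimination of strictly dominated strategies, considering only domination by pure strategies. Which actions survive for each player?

P2 drop P (Q beats it: A:11>2 B:8>7 C:10>9)
P1 drop B (A beats it: Q:6>1 R:5>3)
P1→{A,C} P2→{Q,R}

IESDS → P1:{A,C} P2:{Q,R}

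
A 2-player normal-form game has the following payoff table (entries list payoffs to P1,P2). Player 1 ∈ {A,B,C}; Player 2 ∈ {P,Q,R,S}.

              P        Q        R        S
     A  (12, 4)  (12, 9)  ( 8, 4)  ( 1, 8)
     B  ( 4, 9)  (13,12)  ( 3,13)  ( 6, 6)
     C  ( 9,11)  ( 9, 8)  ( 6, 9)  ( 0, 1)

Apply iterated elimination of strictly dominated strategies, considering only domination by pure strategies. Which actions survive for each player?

Survivors P1:{A,B} P2:{Q,R}

P1 drop C (A beats it: P:12>9 Q:12>9 R:8>6 S:1>0)
P2 drop P (Q beats it: A:9>4 B:12>9)
P2 drop S (Q beats it: A:9>8 B:12>6)
P1→{A,B} P2→{Q,R}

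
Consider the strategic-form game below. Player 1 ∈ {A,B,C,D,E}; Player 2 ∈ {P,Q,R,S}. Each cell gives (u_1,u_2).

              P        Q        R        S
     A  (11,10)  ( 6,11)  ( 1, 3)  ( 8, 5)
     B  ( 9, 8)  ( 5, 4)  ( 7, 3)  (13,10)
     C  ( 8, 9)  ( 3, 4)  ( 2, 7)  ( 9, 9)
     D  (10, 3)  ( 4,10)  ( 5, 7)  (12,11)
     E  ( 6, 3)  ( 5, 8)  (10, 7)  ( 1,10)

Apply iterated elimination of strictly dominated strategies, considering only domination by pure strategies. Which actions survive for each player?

P1 drop C (B beats it: P:9>8 Q:5>3 R:7>2 S:13>9)
P2 drop R (Q beats it: A:11>3 B:4>3 D:10>7 E:8>7)
P1 drop E (A beats it: P:11>6 Q:6>5 S:8>1)
P1→{A,B,D} P2→{P,Q,S}

Remaining: P1:{A,B,D} P2:{P,Q,S}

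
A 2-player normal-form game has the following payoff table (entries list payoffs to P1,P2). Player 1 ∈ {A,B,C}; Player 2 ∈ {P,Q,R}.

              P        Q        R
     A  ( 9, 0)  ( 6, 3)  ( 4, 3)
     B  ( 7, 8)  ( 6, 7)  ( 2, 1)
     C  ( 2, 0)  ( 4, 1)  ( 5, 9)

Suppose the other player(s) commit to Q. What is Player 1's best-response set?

u_1(A vs Q) = 6
u_1(B vs Q) = 6
u_1(C vs Q) = 4
max payoff 6 at {A,B}

BR_1 = {A,B}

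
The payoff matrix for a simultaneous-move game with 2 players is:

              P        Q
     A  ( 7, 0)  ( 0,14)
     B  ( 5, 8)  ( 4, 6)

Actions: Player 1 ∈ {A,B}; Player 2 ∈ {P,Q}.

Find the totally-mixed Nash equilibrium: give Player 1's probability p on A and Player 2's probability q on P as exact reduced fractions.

p=1/8, q=2/3

P1 indiff ⇒ q·7+(1-q)·0 = q·5+(1-q)·4 ⇒ q(2) = (1-q)(4) ⇒ q = 2/3
P2 indiff ⇒ p·0+(1-p)·8 = p·14+(1-p)·6 ⇒ p(-14) = (1-p)(-2) ⇒ p = 1/8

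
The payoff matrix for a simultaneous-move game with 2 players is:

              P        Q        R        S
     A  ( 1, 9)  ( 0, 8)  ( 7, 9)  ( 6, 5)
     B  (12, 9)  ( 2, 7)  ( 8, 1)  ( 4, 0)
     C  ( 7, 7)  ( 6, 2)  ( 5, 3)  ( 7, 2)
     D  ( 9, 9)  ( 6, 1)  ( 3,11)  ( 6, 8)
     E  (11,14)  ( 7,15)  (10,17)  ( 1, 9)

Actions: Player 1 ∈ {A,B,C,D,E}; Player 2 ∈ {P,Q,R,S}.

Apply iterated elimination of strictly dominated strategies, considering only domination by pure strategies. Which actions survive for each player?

IESDS → P1:{B,E} P2:{P,Q,R}

P2 drop S (P beats it: A:9>5 B:9>0 C:7>2 D:9>8 E:14>9)
P1 drop A (B beats it: P:12>1 Q:2>0 R:8>7)
P1 drop C (E beats it: P:11>7 Q:7>6 R:10>5)
P1 drop D (E beats it: P:11>9 Q:7>6 R:10>3)
P1→{B,E} P2→{P,Q,R}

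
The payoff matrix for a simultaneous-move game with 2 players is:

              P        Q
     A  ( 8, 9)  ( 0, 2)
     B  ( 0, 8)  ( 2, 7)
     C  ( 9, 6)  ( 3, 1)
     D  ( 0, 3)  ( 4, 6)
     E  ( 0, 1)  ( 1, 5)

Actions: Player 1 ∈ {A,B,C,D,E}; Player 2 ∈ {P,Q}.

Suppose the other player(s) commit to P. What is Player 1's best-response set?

u_1(A vs P) = 8
u_1(B vs P) = 0
u_1(C vs P) = 9
u_1(D vs P) = 0
u_1(E vs P) = 0
max payoff 9 at {C}

argmax u_1 = {C}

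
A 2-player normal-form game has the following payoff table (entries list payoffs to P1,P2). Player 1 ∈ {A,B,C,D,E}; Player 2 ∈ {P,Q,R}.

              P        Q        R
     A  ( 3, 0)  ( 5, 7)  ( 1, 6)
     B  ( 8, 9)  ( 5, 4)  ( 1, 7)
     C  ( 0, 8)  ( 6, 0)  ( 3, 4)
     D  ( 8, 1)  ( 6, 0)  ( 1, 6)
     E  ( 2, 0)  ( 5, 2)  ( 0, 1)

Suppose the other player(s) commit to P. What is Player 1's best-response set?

BR_1 = {B,D}

u_1(A vs P) = 3
u_1(B vs P) = 8
u_1(C vs P) = 0
u_1(D vs P) = 8
u_1(E vs P) = 2
max payoff 8 at {B,D}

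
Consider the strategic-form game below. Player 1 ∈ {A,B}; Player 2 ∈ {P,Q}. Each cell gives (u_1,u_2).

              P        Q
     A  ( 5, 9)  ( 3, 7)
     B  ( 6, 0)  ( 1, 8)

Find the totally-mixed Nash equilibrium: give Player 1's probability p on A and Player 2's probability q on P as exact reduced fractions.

(p,q) = (4/5, 2/3)

P1 indiff ⇒ q·5+(1-q)·3 = q·6+(1-q)·1 ⇒ q(-1) = (1-q)(-2) ⇒ q = 2/3
P2 indiff ⇒ p·9+(1-p)·0 = p·7+(1-p)·8 ⇒ p(2) = (1-p)(8) ⇒ p = 4/5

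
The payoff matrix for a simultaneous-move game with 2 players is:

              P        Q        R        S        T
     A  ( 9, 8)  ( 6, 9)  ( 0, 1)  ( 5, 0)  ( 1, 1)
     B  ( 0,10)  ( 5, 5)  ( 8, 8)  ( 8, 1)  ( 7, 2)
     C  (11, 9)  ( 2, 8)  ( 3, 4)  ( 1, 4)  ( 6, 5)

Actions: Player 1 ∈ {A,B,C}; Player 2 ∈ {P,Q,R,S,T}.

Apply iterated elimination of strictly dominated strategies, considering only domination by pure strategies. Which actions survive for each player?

IESDS → P1:{A,C} P2:{P,Q}

P2 drop R (P beats it: A:8>1 B:10>8 C:9>4)
P2 drop S (P beats it: A:8>0 B:10>1 C:9>4)
P2 drop T (P beats it: A:8>1 B:10>2 C:9>5)
P1 drop B (A beats it: P:9>0 Q:6>5)
P1→{A,C} P2→{P,Q}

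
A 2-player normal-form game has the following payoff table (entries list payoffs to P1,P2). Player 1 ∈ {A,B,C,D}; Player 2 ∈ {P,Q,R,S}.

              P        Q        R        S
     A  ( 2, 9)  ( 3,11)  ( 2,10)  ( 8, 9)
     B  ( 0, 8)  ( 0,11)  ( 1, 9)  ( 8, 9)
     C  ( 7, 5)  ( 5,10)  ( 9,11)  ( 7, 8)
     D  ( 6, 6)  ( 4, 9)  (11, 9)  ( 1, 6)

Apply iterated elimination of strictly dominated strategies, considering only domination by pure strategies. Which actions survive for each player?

P2 drop P (Q beats it: A:11>9 B:11>8 C:10>5 D:9>6)
P2 drop S (Q beats it: A:11>9 B:11>9 C:10>8 D:9>6)
P1 drop A (C beats it: Q:5>3 R:9>2)
P1 drop B (C beats it: Q:5>0 R:9>1)
P1→{C,D} P2→{Q,R}

IESDS → P1:{C,D} P2:{Q,R}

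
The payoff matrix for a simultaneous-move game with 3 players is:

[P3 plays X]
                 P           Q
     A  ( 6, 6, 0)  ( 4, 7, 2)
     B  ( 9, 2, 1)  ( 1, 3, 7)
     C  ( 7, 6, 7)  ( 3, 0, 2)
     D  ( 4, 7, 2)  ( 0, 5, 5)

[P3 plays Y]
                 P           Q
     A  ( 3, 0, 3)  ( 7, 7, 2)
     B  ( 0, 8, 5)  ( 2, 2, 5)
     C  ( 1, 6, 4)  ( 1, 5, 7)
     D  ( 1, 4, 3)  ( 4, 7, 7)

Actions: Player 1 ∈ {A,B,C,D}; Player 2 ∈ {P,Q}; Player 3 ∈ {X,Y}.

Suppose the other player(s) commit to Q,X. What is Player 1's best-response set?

BR_1 = {A}

u_1(A vs Q,X) = 4
u_1(B vs Q,X) = 1
u_1(C vs Q,X) = 3
u_1(D vs Q,X) = 0
max payoff 4 at {A}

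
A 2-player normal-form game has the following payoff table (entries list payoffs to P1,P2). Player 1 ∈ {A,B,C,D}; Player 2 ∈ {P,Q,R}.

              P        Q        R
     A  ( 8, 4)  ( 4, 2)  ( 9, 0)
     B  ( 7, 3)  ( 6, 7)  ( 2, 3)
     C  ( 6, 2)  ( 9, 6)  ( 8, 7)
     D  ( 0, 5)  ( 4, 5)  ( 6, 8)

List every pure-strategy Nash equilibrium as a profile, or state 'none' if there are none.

(A,P): NE
(A,Q): not NE [P1→C gives 9>4; P2→P gives 4>2]
(A,R): not NE [P2→P gives 4>0]
(B,P): not NE [P1→A gives 8>7; P2→Q gives 7>3]
(B,Q): not NE [P1→C gives 9>6]
(B,R): not NE [P1→A gives 9>2; P2→Q gives 7>3]
(C,P): not NE [P1→A gives 8>6; P2→R gives 7>2]
(C,Q): not NE [P2→R gives 7>6]
(C,R): not NE [P1→A gives 9>8]
(D,P): not NE [P1→A gives 8>0; P2→R gives 8>5]
(D,Q): not NE [P1→C gives 9>4; P2→R gives 8>5]
(D,R): not NE [P1→A gives 9>6]

NE set: (A,P)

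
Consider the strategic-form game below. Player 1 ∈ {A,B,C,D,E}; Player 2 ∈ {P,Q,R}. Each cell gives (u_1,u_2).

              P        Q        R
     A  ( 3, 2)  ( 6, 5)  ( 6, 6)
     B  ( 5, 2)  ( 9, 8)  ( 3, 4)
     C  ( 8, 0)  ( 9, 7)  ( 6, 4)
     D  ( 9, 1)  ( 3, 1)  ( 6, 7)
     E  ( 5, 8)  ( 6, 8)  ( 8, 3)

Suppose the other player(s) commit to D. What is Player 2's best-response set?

argmax u_2 = {R}

u_2(P vs D) = 1
u_2(Q vs D) = 1
u_2(R vs D) = 7
max payoff 7 at {R}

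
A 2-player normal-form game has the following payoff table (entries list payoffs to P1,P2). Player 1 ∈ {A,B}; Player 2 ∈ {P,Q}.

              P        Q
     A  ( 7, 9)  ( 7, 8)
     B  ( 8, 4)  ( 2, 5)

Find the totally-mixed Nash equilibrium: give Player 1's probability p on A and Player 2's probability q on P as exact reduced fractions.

P1 indiff ⇒ q·7+(1-q)·7 = q·8+(1-q)·2 ⇒ q(-1) = (1-q)(-5) ⇒ q = 5/6
P2 indiff ⇒ p·9+(1-p)·4 = p·8+(1-p)·5 ⇒ p(1) = (1-p)(1) ⇒ p = 1/2

(p,q) = (1/2, 5/6)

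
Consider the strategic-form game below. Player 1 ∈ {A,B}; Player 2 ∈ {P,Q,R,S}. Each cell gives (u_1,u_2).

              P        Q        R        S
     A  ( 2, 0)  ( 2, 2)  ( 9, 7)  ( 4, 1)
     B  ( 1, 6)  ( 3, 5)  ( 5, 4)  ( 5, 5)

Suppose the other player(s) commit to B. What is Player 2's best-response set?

P2 best: {P}

u_2(P vs B) = 6
u_2(Q vs B) = 5
u_2(R vs B) = 4
u_2(S vs B) = 5
max payoff 6 at {P}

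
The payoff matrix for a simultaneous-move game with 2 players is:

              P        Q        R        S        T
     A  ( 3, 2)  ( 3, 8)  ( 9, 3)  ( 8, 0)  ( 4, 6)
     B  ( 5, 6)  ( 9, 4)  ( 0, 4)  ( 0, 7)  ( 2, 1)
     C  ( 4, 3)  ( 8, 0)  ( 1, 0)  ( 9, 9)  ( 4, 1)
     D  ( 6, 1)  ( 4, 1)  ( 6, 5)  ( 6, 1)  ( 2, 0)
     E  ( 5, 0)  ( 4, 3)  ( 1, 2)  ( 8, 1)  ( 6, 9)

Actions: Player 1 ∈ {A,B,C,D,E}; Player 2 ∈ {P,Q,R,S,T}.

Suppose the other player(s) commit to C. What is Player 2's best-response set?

argmax u_2 = {S}

u_2(P vs C) = 3
u_2(Q vs C) = 0
u_2(R vs C) = 0
u_2(S vs C) = 9
u_2(T vs C) = 1
max payoff 9 at {S}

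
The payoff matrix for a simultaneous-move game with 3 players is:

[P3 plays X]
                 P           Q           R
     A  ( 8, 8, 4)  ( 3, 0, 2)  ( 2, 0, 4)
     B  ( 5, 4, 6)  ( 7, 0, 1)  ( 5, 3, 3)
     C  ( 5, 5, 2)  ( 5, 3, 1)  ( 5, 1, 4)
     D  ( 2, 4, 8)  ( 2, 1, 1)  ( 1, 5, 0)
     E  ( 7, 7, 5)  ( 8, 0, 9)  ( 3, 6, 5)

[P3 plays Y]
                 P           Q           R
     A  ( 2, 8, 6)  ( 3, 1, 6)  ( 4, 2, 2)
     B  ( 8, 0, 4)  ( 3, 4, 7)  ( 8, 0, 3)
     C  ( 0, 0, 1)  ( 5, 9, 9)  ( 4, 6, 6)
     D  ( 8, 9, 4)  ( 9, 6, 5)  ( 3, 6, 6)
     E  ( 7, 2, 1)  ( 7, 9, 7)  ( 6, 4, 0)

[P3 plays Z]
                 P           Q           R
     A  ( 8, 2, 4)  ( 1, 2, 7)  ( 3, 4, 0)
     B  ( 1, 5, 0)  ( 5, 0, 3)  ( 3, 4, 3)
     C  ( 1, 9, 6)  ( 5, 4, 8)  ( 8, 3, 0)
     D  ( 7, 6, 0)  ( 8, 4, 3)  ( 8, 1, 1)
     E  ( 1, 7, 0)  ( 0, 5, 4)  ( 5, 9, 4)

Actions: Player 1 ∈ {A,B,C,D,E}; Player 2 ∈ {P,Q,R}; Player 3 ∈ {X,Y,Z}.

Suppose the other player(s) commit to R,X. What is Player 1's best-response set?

u_1(A vs R,X) = 2
u_1(B vs R,X) = 5
u_1(C vs R,X) = 5
u_1(D vs R,X) = 1
u_1(E vs R,X) = 3
max payoff 5 at {B,C}

P1 best: {B,C}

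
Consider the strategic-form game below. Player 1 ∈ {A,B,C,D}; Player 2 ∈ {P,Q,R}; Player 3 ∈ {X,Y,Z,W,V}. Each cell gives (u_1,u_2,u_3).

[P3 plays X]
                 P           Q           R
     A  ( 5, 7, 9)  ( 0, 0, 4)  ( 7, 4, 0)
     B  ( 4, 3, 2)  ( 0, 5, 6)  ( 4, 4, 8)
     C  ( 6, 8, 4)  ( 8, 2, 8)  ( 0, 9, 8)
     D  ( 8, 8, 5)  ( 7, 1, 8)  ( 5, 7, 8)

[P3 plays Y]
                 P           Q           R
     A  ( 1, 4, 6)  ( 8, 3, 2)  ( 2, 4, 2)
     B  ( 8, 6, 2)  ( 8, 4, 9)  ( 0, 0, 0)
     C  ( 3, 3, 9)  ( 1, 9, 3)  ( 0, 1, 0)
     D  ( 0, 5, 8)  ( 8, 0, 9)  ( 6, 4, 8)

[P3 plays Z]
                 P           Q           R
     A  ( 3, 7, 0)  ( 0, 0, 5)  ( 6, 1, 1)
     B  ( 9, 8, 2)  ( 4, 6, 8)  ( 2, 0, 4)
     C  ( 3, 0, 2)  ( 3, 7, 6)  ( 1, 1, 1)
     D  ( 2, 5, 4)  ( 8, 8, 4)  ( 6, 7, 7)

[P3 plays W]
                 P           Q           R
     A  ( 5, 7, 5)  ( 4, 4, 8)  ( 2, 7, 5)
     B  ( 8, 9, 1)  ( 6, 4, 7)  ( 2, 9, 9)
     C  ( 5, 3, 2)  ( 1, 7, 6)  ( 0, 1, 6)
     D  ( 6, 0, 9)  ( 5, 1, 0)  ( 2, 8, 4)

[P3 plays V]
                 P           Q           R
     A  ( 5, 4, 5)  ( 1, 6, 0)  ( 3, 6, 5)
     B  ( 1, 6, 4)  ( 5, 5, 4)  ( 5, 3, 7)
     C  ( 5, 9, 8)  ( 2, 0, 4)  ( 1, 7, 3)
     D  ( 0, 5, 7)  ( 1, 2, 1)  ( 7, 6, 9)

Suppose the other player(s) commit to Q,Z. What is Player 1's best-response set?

BR_1 = {D}

u_1(A vs Q,Z) = 0
u_1(B vs Q,Z) = 4
u_1(C vs Q,Z) = 3
u_1(D vs Q,Z) = 8
max payoff 8 at {D}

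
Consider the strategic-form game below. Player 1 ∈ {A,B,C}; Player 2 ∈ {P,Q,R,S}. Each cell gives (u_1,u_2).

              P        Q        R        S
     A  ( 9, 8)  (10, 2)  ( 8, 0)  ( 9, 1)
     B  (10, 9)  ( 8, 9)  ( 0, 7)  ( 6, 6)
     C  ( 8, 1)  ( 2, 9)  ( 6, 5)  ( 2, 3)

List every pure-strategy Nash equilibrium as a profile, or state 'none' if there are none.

Nash profiles: (B,P)

(A,P): not NE [P1→B gives 10>9]
(A,Q): not NE [P2→P gives 8>2]
(A,R): not NE [P2→P gives 8>0]
(A,S): not NE [P2→P gives 8>1]
(B,P): NE
(B,Q): not NE [P1→A gives 10>8]
(B,R): not NE [P1→A gives 8>0; P2→Q gives 9>7]
(B,S): not NE [P1→A gives 9>6; P2→Q gives 9>6]
(C,P): not NE [P1→B gives 10>8; P2→Q gives 9>1]
(C,Q): not NE [P1→A gives 10>2]
(C,R): not NE [P1→A gives 8>6; P2→Q gives 9>5]
(C,S): not NE [P1→A gives 9>2; P2→Q gives 9>3]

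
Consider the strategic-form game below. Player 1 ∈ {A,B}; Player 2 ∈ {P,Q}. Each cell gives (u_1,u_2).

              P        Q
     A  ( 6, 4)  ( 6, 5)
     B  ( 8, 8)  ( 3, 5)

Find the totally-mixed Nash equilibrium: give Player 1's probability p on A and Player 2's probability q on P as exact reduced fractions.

p=3/4, q=3/5

P1 indiff ⇒ q·6+(1-q)·6 = q·8+(1-q)·3 ⇒ q(-2) = (1-q)(-3) ⇒ q = 3/5
P2 indiff ⇒ p·4+(1-p)·8 = p·5+(1-p)·5 ⇒ p(-1) = (1-p)(-3) ⇒ p = 3/4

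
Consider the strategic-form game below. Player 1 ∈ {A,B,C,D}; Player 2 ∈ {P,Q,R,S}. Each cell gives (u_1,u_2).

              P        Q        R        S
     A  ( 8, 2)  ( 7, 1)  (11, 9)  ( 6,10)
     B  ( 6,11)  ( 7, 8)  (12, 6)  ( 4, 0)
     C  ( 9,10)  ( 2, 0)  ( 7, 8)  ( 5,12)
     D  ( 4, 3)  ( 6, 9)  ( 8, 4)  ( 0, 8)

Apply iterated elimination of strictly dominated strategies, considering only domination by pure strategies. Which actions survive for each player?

P1 drop D (A beats it: P:8>4 Q:7>6 R:11>8 S:6>0)
P2 drop Q (P beats it: A:2>1 B:11>8 C:10>0)
P1→{A,B,C} P2→{P,R,S}

IESDS → P1:{A,B,C} P2:{P,R,S}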